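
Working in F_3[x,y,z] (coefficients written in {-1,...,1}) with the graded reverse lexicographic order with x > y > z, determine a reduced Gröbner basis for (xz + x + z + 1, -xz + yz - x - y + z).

f_1 = xz + x + z + 1, LT = xz.
f_2 = -xz + yz - x - y + z, LT = xz.

S(f_1,f_2): lcm = xz. S = yz - y - z + 1.
  leading term yz: no divisor's leading term divides it; move yz to the remainder.
  leading term y: no divisor's leading term divides it; move -y to the remainder.
  leading term z: no divisor's leading term divides it; move -z to the remainder.
  leading term 1: no divisor's leading term divides it; move 1 to the remainder.
  remainder yz - y - z + 1 ≠ 0; add g_3 = yz - y - z + 1 to the basis.

S(f_1,g_3): lcm = xyz. S = -xy + xz + yz - x + y.
  leading term xy: no divisor's leading term divides it; move -xy to the remainder.
  leading term xz: subtract (1)·f_1 from xz + yz - x + y → yz + x + y - z - 1
  leading term yz: subtract (1)·g_3 from yz + x + y - z - 1 → x - y + 1
  leading term x: no divisor's leading term divides it; move x to the remainder.
  leading term y: no divisor's leading term divides it; move -y to the remainder.
  leading term 1: no divisor's leading term divides it; move 1 to the remainder.
  remainder -xy + x - y + 1 ≠ 0; add g_4 = -xy + x - y + 1 to the basis.

S(f_2,g_3): lcm = xyz. S = -y^{2}z - xy + y^{2} + xz - yz - x.
  leading term y^{2}z: subtract (-y)·g_3 from -y^{2}z - xy + y^{2} + xz - yz - x → -xy + xz + yz - x + y
  leading term xy: subtract (1)·g_4 from -xy + xz + yz - x + y → xz + yz + x - y - 1
  leading term xz: subtract (1)·f_1 from xz + yz + x - y - 1 → yz - y - z + 1
  leading term yz: subtract (1)·g_3 from yz - y - z + 1 → 0
  remainder 0.

S(f_1,g_4): lcm = xyz. S = xy + xz + y + z.
  leading term xy: subtract (-1)·g_4 from xy + xz + y + z → xz + x + z + 1
  leading term xz: subtract (1)·f_1 from xz + x + z + 1 → 0
  remainder 0.

S(f_2,g_4): lcm = xyz. S = -y^{2}z + xy + y^{2} + xz + yz + z.
  leading term y^{2}z: subtract (-y)·g_3 from -y^{2}z + xy + y^{2} + xz + yz + z → xy + xz + y + z
  leading term xy: subtract (-1)·g_4 from xy + xz + y + z → xz + x + z + 1
  leading term xz: subtract (1)·f_1 from xz + x + z + 1 → 0
  remainder 0.

S(g_3,g_4): lcm = xyz. S = -xy - yz + x + z.
  leading term xy: subtract (1)·g_4 from -xy - yz + x + z → -yz + y + z - 1
  leading term yz: subtract (-1)·g_3 from -yz + y + z - 1 → 0
  remainder 0.

Every S-polynomial of the final basis reduces to 0, so we have a Gröbner basis.
Inter-reduce: drop elements whose leading term is divisible by another's, tail-reduce, and make monic.

G = {xy - x + y - 1, xz + x + z + 1, yz - y - z + 1}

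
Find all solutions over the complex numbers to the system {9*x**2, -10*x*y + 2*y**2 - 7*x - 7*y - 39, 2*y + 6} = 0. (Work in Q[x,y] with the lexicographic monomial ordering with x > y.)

{(0, -3)}

Compute a lex Gröbner basis by Buchberger's algorithm.
f_1 = 9*x**2, LT = x**2.
f_2 = -10*x*y - 7*x + 2*y**2 - 7*y - 39, LT = x*y.
f_3 = 2*y + 6, LT = y.

S(f_1,f_2): lcm = x**2*y. S = -7/10*x**2 + 1/5*x*y**2 - 7/10*x*y - 39/10*x.
  leading term x**2: subtract (-7/90)·f_1 from -7/10*x**2 + 1/5*x*y**2 - 7/10*x*y - 39/10*x → 1/5*x*y**2 - 7/10*x*y - 39/10*x
  leading term x*y**2: subtract (-1/50*y)·f_2 from 1/5*x*y**2 - 7/10*x*y - 39/10*x → -21/25*x*y - 39/10*x + 1/25*y**3 - 7/50*y**2 - 39/50*y
  leading term x*y: subtract (21/250)·f_2 from -21/25*x*y - 39/10*x + 1/25*y**3 - 7/50*y**2 - 39/50*y → -414/125*x + 1/25*y**3 - 77/250*y**2 - 24/125*y + 819/250
  leading term x: no divisor's leading term divides it; move -414/125*x to the remainder.
  leading term y**3: subtract (1/50*y**2)·f_3 from 1/25*y**3 - 77/250*y**2 - 24/125*y + 819/250 → -107/250*y**2 - 24/125*y + 819/250
  leading term y**2: subtract (-107/500*y)·f_3 from -107/250*y**2 - 24/125*y + 819/250 → 273/250*y + 819/250
  leading term y: subtract (273/500)·f_3 from 273/250*y + 819/250 → 0
  remainder -414/125*x ≠ 0; add h_4 = -414/125*x to the basis.

The other S-polynomials (S(f_1,f_3), S(f_2,f_3), S(f_1,h_4), S(f_2,h_4), S(f_3,h_4)) all reduce to 0 modulo the current basis, so we have a Gröbner basis.
Inter-reduce: drop elements whose leading term is divisible by another's, tail-reduce, and make monic.
Reduced Gröbner basis: {x, y + 3}.

From the last basis element, y + 3 = 0, so y takes values in {-3}. Each choice, substituted upward through the basis, yields the corresponding point(s) of the solution set.
  y = -3: the earlier basis element becomes x = 0, giving x = 0 — point (0, -3).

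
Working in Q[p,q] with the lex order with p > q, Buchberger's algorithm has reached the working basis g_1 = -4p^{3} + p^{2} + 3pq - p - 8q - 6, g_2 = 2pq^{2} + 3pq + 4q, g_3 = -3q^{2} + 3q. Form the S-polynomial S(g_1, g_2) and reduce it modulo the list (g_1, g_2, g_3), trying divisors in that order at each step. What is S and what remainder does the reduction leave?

S(g_1, g_2) = -\tfrac{3}{2}p^{3}q - \tfrac{1}{4}p^{2}q^{2} - 2p^{2}q - \tfrac{3}{4}pq^{3} + \tfrac{1}{4}pq^{2} + 2q^{3} + \tfrac{3}{2}q^{2}; remainder on division = -2p^{2}q + \tfrac{1}{2}pq + \tfrac{39}{4}q.

lcm(LM(g_1), LM(g_2)) = p^{3}q^{2}.
S = (lcm/LT(g_1))·g_1 − (lcm/LT(g_2))·g_2 = -\tfrac{3}{2}p^{3}q - \tfrac{1}{4}p^{2}q^{2} - 2p^{2}q - \tfrac{3}{4}pq^{3} + \tfrac{1}{4}pq^{2} + 2q^{3} + \tfrac{3}{2}q^{2}.
Reduce S modulo (g_1, g_2, g_3) in that order:
  leading term p^{3}q: subtract (\tfrac{3}{8}q)·g_1 from -\tfrac{3}{2}p^{3}q - \tfrac{1}{4}p^{2}q^{2} - 2p^{2}q - \tfrac{3}{4}pq^{3} + \tfrac{1}{4}pq^{2} + 2q^{3} + \tfrac{3}{2}q^{2} → -\tfrac{1}{4}p^{2}q^{2} - \tfrac{19}{8}p^{2}q - \tfrac{3}{4}pq^{3} - \tfrac{7}{8}pq^{2} + \tfrac{3}{8}pq + 2q^{3} + \tfrac{9}{2}q^{2} + \tfrac{9}{4}q
  leading term p^{2}q^{2}: subtract (-\tfrac{1}{8}p)·g_2 from -\tfrac{1}{4}p^{2}q^{2} - \tfrac{19}{8}p^{2}q - \tfrac{3}{4}pq^{3} - \tfrac{7}{8}pq^{2} + \tfrac{3}{8}pq + 2q^{3} + \tfrac{9}{2}q^{2} + \tfrac{9}{4}q → -2p^{2}q - \tfrac{3}{4}pq^{3} - \tfrac{7}{8}pq^{2} + \tfrac{7}{8}pq + 2q^{3} + \tfrac{9}{2}q^{2} + \tfrac{9}{4}q
  leading term p^{2}q: no divisor's leading term divides it; move -2p^{2}q to the remainder.
  leading term pq^{3}: subtract (-\tfrac{3}{8}q)·g_2 from -\tfrac{3}{4}pq^{3} - \tfrac{7}{8}pq^{2} + \tfrac{7}{8}pq + 2q^{3} + \tfrac{9}{2}q^{2} + \tfrac{9}{4}q → \tfrac{1}{4}pq^{2} + \tfrac{7}{8}pq + 2q^{3} + 6q^{2} + \tfrac{9}{4}q
  leading term pq^{2}: subtract (\tfrac{1}{8})·g_2 from \tfrac{1}{4}pq^{2} + \tfrac{7}{8}pq + 2q^{3} + 6q^{2} + \tfrac{9}{4}q → \tfrac{1}{2}pq + 2q^{3} + 6q^{2} + \tfrac{7}{4}q
  leading term pq: no divisor's leading term divides it; move \tfrac{1}{2}pq to the remainder.
  leading term q^{3}: subtract (-\tfrac{2}{3}q)·g_3 from 2q^{3} + 6q^{2} + \tfrac{7}{4}q → 8q^{2} + \tfrac{7}{4}q
  leading term q^{2}: subtract (-\tfrac{8}{3})·g_3 from 8q^{2} + \tfrac{7}{4}q → \tfrac{39}{4}q
  leading term q: no divisor's leading term divides it; move \tfrac{39}{4}q to the remainder.
The remainder -2p^{2}q + \tfrac{1}{2}pq + \tfrac{39}{4}q is nonzero, so it would be added as the next basis element.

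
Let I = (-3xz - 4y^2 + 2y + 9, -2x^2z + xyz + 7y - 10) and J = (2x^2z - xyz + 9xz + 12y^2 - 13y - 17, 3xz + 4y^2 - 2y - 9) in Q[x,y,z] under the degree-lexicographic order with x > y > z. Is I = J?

Since reduced Gröbner bases are canonical representatives of ideals under a given ordering, it suffices to compute and compare them.
Buchberger on the first generating set:
f_1 = -3xz - 4y^2 + 2y + 9, LT = xz.
f_2 = -2x^2z + xyz + 7y - 10, LT = x^2z.

S(f_1,f_2): lcm = x^2z. S = 4/3xy^2 + 1/2xyz - 2/3xy - 3x + 7/2y - 5.
  leading term xy^2: no divisor's leading term divides it; move 4/3xy^2 to the remainder.
  leading term xyz: subtract (-1/6y)·f_1 from 1/2xyz - 2/3xy - 3x + 7/2y - 5 → -2/3y^3 - 2/3xy + 1/3y^2 - 3x + 5y - 5
  leading term y^3: no divisor's leading term divides it; move -2/3y^3 to the remainder.
  leading term xy: no divisor's leading term divides it; move -2/3xy to the remainder.
  leading term y^2: no divisor's leading term divides it; move 1/3y^2 to the remainder.
  leading term x: no divisor's leading term divides it; move -3x to the remainder.
  leading term y: no divisor's leading term divides it; move 5y to the remainder.
  leading term 1: no divisor's leading term divides it; move -5 to the remainder.
  remainder 4/3xy^2 - 2/3y^3 - 2/3xy + 1/3y^2 - 3x + 5y - 5 ≠ 0; add g_3 = 4/3xy^2 - 2/3y^3 - 2/3xy + 1/3y^2 - 3x + 5y - 5 to the basis.

S(f_1,g_3): lcm = xy^2z. S = 4/3y^4 + 1/2y^3z + 1/2xyz - 2/3y^3 - 1/4y^2z + 9/4xz - 3y^2 - 15/4yz + 15/4z.
  leading term y^4: no divisor's leading term divides it; move 4/3y^4 to the remainder.
  leading term y^3z: no divisor's leading term divides it; move 1/2y^3z to the remainder.
  leading term xyz: subtract (-1/6y)·f_1 from 1/2xyz - 2/3y^3 - 1/4y^2z + 9/4xz - 3y^2 - 15/4yz + 15/4z → -4/3y^3 - 1/4y^2z + 9/4xz - 8/3y^2 - 15/4yz + 3/2y + 15/4z
  leading term y^3: no divisor's leading term divides it; move -4/3y^3 to the remainder.
  leading term y^2z: no divisor's leading term divides it; move -1/4y^2z to the remainder.
  leading term xz: subtract (-3/4)·f_1 from 9/4xz - 8/3y^2 - 15/4yz + 3/2y + 15/4z → -17/3y^2 - 15/4yz + 3y + 15/4z + 27/4
  leading term y^2: no divisor's leading term divides it; move -17/3y^2 to the remainder.
  leading term yz: no divisor's leading term divides it; move -15/4yz to the remainder.
  leading term y: no divisor's leading term divides it; move 3y to the remainder.
  leading term z: no divisor's leading term divides it; move 15/4z to the remainder.
  leading term 1: no divisor's leading term divides it; move 27/4 to the remainder.
  remainder 4/3y^4 + 1/2y^3z - 4/3y^3 - 1/4y^2z - 17/3y^2 - 15/4yz + 3y + 15/4z + 27/4 ≠ 0; add g_4 = 4/3y^4 + 1/2y^3z - 4/3y^3 - 1/4y^2z - 17/3y^2 - 15/4yz + 3y + 15/4z + 27/4 to the basis.

The other S-polynomials (S(f_2,g_3), S(f_1,g_4), S(f_2,g_4), S(g_3,g_4)) all reduce to 0 modulo the current basis, so we have a Gröbner basis.
Inter-reduce: drop elements whose leading term is divisible by another's, tail-reduce, and make monic.
Reduced Gröbner basis: {y^4 + 3/8y^3z - y^3 - 3/16y^2z - 17/4y^2 - 45/16yz + 9/4y + 45/16z + 81/16, xy^2 - 1/2y^3 - 1/2xy + 1/4y^2 - 9/4x + 15/4y - 15/4, xz + 4/3y^2 - 2/3y - 3}.

Buchberger on the second generating set:
h_1 = 2x^2z - xyz + 9xz + 12y^2 - 13y - 17, LT = x^2z.
h_2 = 3xz + 4y^2 - 2y - 9, LT = xz.

S(h_1,h_2): lcm = x^2z. S = -4/3xy^2 - 1/2xyz + 2/3xy + 9/2xz + 6y^2 + 3x - 13/2y - 17/2.
  leading term xy^2: no divisor's leading term divides it; move -4/3xy^2 to the remainder.
  leading term xyz: subtract (-1/6y)·h_2 from -1/2xyz + 2/3xy + 9/2xz + 6y^2 + 3x - 13/2y - 17/2 → 2/3y^3 + 2/3xy + 9/2xz + 17/3y^2 + 3x - 8y - 17/2
  leading term y^3: no divisor's leading term divides it; move 2/3y^3 to the remainder.
  leading term xy: no divisor's leading term divides it; move 2/3xy to the remainder.
  leading term xz: subtract (3/2)·h_2 from 9/2xz + 17/3y^2 + 3x - 8y - 17/2 → -1/3y^2 + 3x - 5y + 5
  leading term y^2: no divisor's leading term divides it; move -1/3y^2 to the remainder.
  leading term x: no divisor's leading term divides it; move 3x to the remainder.
  leading term y: no divisor's leading term divides it; move -5y to the remainder.
  leading term 1: no divisor's leading term divides it; move 5 to the remainder.
  remainder -4/3xy^2 + 2/3y^3 + 2/3xy - 1/3y^2 + 3x - 5y + 5 ≠ 0; add k_3 = -4/3xy^2 + 2/3y^3 + 2/3xy - 1/3y^2 + 3x - 5y + 5 to the basis.

S(h_2,k_3): lcm = xy^2z. S = 4/3y^4 + 1/2y^3z + 1/2xyz - 2/3y^3 - 1/4y^2z + 9/4xz - 3y^2 - 15/4yz + 15/4z.
  leading term y^4: no divisor's leading term divides it; move 4/3y^4 to the remainder.
  leading term y^3z: no divisor's leading term divides it; move 1/2y^3z to the remainder.
  leading term xyz: subtract (1/6y)·h_2 from 1/2xyz - 2/3y^3 - 1/4y^2z + 9/4xz - 3y^2 - 15/4yz + 15/4z → -4/3y^3 - 1/4y^2z + 9/4xz - 8/3y^2 - 15/4yz + 3/2y + 15/4z
  leading term y^3: no divisor's leading term divides it; move -4/3y^3 to the remainder.
  leading term y^2z: no divisor's leading term divides it; move -1/4y^2z to the remainder.
  leading term xz: subtract (3/4)·h_2 from 9/4xz - 8/3y^2 - 15/4yz + 3/2y + 15/4z → -17/3y^2 - 15/4yz + 3y + 15/4z + 27/4
  leading term y^2: no divisor's leading term divides it; move -17/3y^2 to the remainder.
  leading term yz: no divisor's leading term divides it; move -15/4yz to the remainder.
  leading term y: no divisor's leading term divides it; move 3y to the remainder.
  leading term z: no divisor's leading term divides it; move 15/4z to the remainder.
  leading term 1: no divisor's leading term divides it; move 27/4 to the remainder.
  remainder 4/3y^4 + 1/2y^3z - 4/3y^3 - 1/4y^2z - 17/3y^2 - 15/4yz + 3y + 15/4z + 27/4 ≠ 0; add k_4 = 4/3y^4 + 1/2y^3z - 4/3y^3 - 1/4y^2z - 17/3y^2 - 15/4yz + 3y + 15/4z + 27/4 to the basis.

The other S-polynomials (S(h_1,k_3), S(h_1,k_4), S(h_2,k_4), S(k_3,k_4)) all reduce to 0 modulo the current basis, so we have a Gröbner basis.
Inter-reduce: drop elements whose leading term is divisible by another's, tail-reduce, and make monic.
Reduced Gröbner basis: {y^4 + 3/8y^3z - y^3 - 3/16y^2z - 17/4y^2 - 45/16yz + 9/4y + 45/16z + 81/16, xy^2 - 1/2y^3 - 1/2xy + 1/4y^2 - 9/4x + 15/4y - 15/4, xz + 4/3y^2 - 2/3y - 3}.

Same reduced basis, so the two generating sets span the same ideal.

Yes, the ideals are equal.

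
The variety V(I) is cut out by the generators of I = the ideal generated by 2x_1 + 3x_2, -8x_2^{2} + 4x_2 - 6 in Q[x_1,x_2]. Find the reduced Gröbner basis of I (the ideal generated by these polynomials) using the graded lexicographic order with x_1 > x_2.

f_1 = 2x_1 + 3x_2, LT = x_1.
f_2 = -8x_2^{2} + 4x_2 - 6, LT = x_2^{2}.

S(f_1,f_2): leading monomials are coprime, so the S-polynomial reduces to 0 (Buchberger's first criterion).
Every S-polynomial of the final basis reduces to 0, so we have a Gröbner basis.

G = {x_2^{2} - \tfrac{1}{2}x_2 + \tfrac{3}{4}, x_1 + \tfrac{3}{2}x_2}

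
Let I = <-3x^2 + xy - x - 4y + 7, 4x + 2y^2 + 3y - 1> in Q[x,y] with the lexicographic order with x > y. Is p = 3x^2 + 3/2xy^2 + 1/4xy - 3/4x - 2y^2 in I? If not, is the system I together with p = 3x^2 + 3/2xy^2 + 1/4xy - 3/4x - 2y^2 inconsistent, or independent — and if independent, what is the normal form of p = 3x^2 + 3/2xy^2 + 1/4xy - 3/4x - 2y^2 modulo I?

First compute the reduced Gröbner basis of I by Buchberger's algorithm.
f_1 = -3x^2 + xy - x - 4y + 7, LT = x^2.
f_2 = 4x + 2y^2 + 3y - 1, LT = x.

S(f_1,f_2): lcm = x^2. S = -1/2xy^2 - 13/12xy + 7/12x + 4/3y - 7/3.
  leading term xy^2: subtract (-1/8y^2)·f_2 from -1/2xy^2 - 13/12xy + 7/12x + 4/3y - 7/3 → -13/12xy + 7/12x + 1/4y^4 + 3/8y^3 - 1/8y^2 + 4/3y - 7/3
  leading term xy: subtract (-13/48y)·f_2 from -13/12xy + 7/12x + 1/4y^4 + 3/8y^3 - 1/8y^2 + 4/3y - 7/3 → 7/12x + 1/4y^4 + 11/12y^3 + 11/16y^2 + 17/16y - 7/3
  leading term x: subtract (7/48)·f_2 from 7/12x + 1/4y^4 + 11/12y^3 + 11/16y^2 + 17/16y - 7/3 → 1/4y^4 + 11/12y^3 + 19/48y^2 + 5/8y - 35/16
  leading term y^4: no divisor's leading term divides it; move 1/4y^4 to the remainder.
  leading term y^3: no divisor's leading term divides it; move 11/12y^3 to the remainder.
  leading term y^2: no divisor's leading term divides it; move 19/48y^2 to the remainder.
  leading term y: no divisor's leading term divides it; move 5/8y to the remainder.
  leading term 1: no divisor's leading term divides it; move -35/16 to the remainder.
  remainder 1/4y^4 + 11/12y^3 + 19/48y^2 + 5/8y - 35/16 ≠ 0; add h_3 = 1/4y^4 + 11/12y^3 + 19/48y^2 + 5/8y - 35/16 to the basis.

S(f_1,h_3): leading monomials are coprime, so the S-polynomial reduces to 0 (Buchberger's first criterion).
S(f_2,h_3): leading monomials are coprime, so the S-polynomial reduces to 0 (Buchberger's first criterion).
Every S-polynomial of the final basis reduces to 0, so we have a Gröbner basis.
Inter-reduce: drop elements whose leading term is divisible by another's, tail-reduce, and make monic.
Reduced Gröbner basis: {x + 1/2y^2 + 3/4y - 1/4, y^4 + 11/3y^3 + 19/12y^2 + 5/2y - 35/4}.
Label its elements g_1 = x + 1/2y^2 + 3/4y - 1/4, g_2 = y^4 + 11/3y^3 + 19/12y^2 + 5/2y - 35/4.

Reduce p = 3x^2 + 3/2xy^2 + 1/4xy - 3/4x - 2y^2 modulo G:
  leading term x^2: subtract (3x)·g_1 from 3x^2 + 3/2xy^2 + 1/4xy - 3/4x - 2y^2 → -2xy - 2y^2
  leading term xy: subtract (-2y)·g_1 from -2xy - 2y^2 → y^3 - 1/2y^2 - 1/2y
  leading term y^3: no divisor's leading term divides it; move y^3 to the remainder.
  leading term y^2: no divisor's leading term divides it; move -1/2y^2 to the remainder.
  leading term y: no divisor's leading term divides it; move -1/2y to the remainder.
  normal form = y^3 - 1/2y^2 - 1/2y.
The normal form is nonzero, so p ∉ I. Since p minus its normal form lies in I, I + (p) = I + (r) where r = y^3 - 1/2y^2 - 1/2y; decide whether this ideal is the whole ring.
Run Buchberger on G together with r (pairs among the g_i already reduce to 0 since G is a Gröbner basis):
g_1 = x + 1/2y^2 + 3/4y - 1/4, LT = x.
g_2 = y^4 + 11/3y^3 + 19/12y^2 + 5/2y - 35/4, LT = y^4.
r = y^3 - 1/2y^2 - 1/2y, LT = y^3.

S(g_1,g_2): leading monomials are coprime, so the S-polynomial reduces to 0 (Buchberger's first criterion).
S(g_1,r): leading monomials are coprime, so the S-polynomial reduces to 0 (Buchberger's first criterion).
S(g_2,r): lcm = y^4. S = 25/6y^3 + 25/12y^2 + 5/2y - 35/4.
  leading term y^3: subtract (25/6)·r from 25/6y^3 + 25/12y^2 + 5/2y - 35/4 → 25/6y^2 + 55/12y - 35/4
  leading term y^2: no divisor's leading term divides it; move 25/6y^2 to the remainder.
  leading term y: no divisor's leading term divides it; move 55/12y to the remainder.
  leading term 1: no divisor's leading term divides it; move -35/4 to the remainder.
  remainder 25/6y^2 + 55/12y - 35/4 ≠ 0; add m_4 = 25/6y^2 + 55/12y - 35/4 to the basis.

S(g_1,m_4): leading monomials are coprime, so the S-polynomial reduces to 0 (Buchberger's first criterion).
S(g_2,m_4): lcm = y^4. S = 77/30y^3 + 221/60y^2 + 5/2y - 35/4.
  leading term y^3: subtract (77/30)·r from 77/30y^3 + 221/60y^2 + 5/2y - 35/4 → 149/30y^2 + 227/60y - 35/4
  leading term y^2: subtract (149/125)·m_4 from 149/30y^2 + 227/60y - 35/4 → -42/25y + 42/25
  leading term y: no divisor's leading term divides it; move -42/25y to the remainder.
  leading term 1: no divisor's leading term divides it; move 42/25 to the remainder.
  remainder -42/25y + 42/25 ≠ 0; add m_5 = -42/25y + 42/25 to the basis.

S(r,m_4): lcm = y^3. S = -8/5y^2 + 8/5y.
  leading term y^2: subtract (-48/125)·m_4 from -8/5y^2 + 8/5y → 84/25y - 84/25
  leading term y: subtract (-2)·m_5 from 84/25y - 84/25 → 0
  remainder 0.

S(g_1,m_5): leading monomials are coprime, so the S-polynomial reduces to 0 (Buchberger's first criterion).
S(g_2,m_5): lcm = y^4. S = 14/3y^3 + 19/12y^2 + 5/2y - 35/4.
  leading term y^3: subtract (14/3)·r from 14/3y^3 + 19/12y^2 + 5/2y - 35/4 → 47/12y^2 + 29/6y - 35/4
  leading term y^2: subtract (47/50)·m_4 from 47/12y^2 + 29/6y - 35/4 → 21/40y - 21/40
  leading term y: subtract (-5/16)·m_5 from 21/40y - 21/40 → 0
  remainder 0.

S(r,m_5): lcm = y^3. S = 1/2y^2 - 1/2y.
  leading term y^2: subtract (3/25)·m_4 from 1/2y^2 - 1/2y → -21/20y + 21/20
  leading term y: subtract (5/8)·m_5 from -21/20y + 21/20 → 0
  remainder 0.

S(m_4,m_5): lcm = y^2. S = 21/10y - 21/10.
  leading term y: subtract (-5/4)·m_5 from 21/10y - 21/10 → 0
  remainder 0.

Every S-polynomial of the final basis reduces to 0, so we have a Gröbner basis.
Inter-reduce: drop elements whose leading term is divisible by another's, tail-reduce, and make monic.
Reduced Gröbner basis: {x + 1, y - 1}.
The reduced Gröbner basis of I + (p) is {x + 1, y - 1} ≠ {1}, a proper ideal, so the enlarged system stays consistent: p is independent of I, with normal form y^3 - 1/2y^2 - 1/2y.

3x^2 + 3/2xy^2 + 1/4xy - 3/4x - 2y^2 is independent of I; its normal form modulo I is y^3 - 1/2y^2 - 1/2y.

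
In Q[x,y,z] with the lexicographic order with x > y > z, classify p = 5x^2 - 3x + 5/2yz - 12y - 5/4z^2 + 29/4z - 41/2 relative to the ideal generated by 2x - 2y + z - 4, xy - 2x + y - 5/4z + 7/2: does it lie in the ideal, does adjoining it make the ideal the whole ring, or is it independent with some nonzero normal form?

Adjoining 5x^2 - 3x + 5/2yz - 12y - 5/4z^2 + 29/4z - 41/2 makes the ideal the whole ring: the system is inconsistent.

First compute the reduced Gröbner basis of I by Buchberger's algorithm.
f_1 = 2x - 2y + z - 4, LT = x.
f_2 = xy - 2x + y - 5/4z + 7/2, LT = xy.

S(f_1,f_2): lcm = xy. S = 2x - y^2 + 1/2yz - 3y + 5/4z - 7/2.
  leading term x: subtract (1)·f_1 from 2x - y^2 + 1/2yz - 3y + 5/4z - 7/2 → -y^2 + 1/2yz - y + 1/4z + 1/2
  leading term y^2: no divisor's leading term divides it; move -y^2 to the remainder.
  leading term yz: no divisor's leading term divides it; move 1/2yz to the remainder.
  leading term y: no divisor's leading term divides it; move -y to the remainder.
  leading term z: no divisor's leading term divides it; move 1/4z to the remainder.
  leading term 1: no divisor's leading term divides it; move 1/2 to the remainder.
  remainder -y^2 + 1/2yz - y + 1/4z + 1/2 ≠ 0; add h_3 = -y^2 + 1/2yz - y + 1/4z + 1/2 to the basis.

The other S-polynomials (S(f_1,h_3), S(f_2,h_3)) all reduce to 0 modulo the current basis, so we have a Gröbner basis.
Inter-reduce: drop elements whose leading term is divisible by another's, tail-reduce, and make monic.
Reduced Gröbner basis: {x - y + 1/2z - 2, y^2 - 1/2yz + y - 1/4z - 1/2}.
Label its elements g_1 = x - y + 1/2z - 2, g_2 = y^2 - 1/2yz + y - 1/4z - 1/2.

Reduce p = 5x^2 - 3x + 5/2yz - 12y - 5/4z^2 + 29/4z - 41/2 modulo G:
  leading term x^2: subtract (5x)·g_1 from 5x^2 - 3x + 5/2yz - 12y - 5/4z^2 + 29/4z - 41/2 → 5xy - 5/2xz + 7x + 5/2yz - 12y - 5/4z^2 + 29/4z - 41/2
  leading term xy: subtract (5y)·g_1 from 5xy - 5/2xz + 7x + 5/2yz - 12y - 5/4z^2 + 29/4z - 41/2 → -5/2xz + 7x + 5y^2 - 2y - 5/4z^2 + 29/4z - 41/2
  leading term xz: subtract (-5/2z)·g_1 from -5/2xz + 7x + 5y^2 - 2y - 5/4z^2 + 29/4z - 41/2 → 7x + 5y^2 - 5/2yz - 2y + 9/4z - 41/2
  leading term x: subtract (7)·g_1 from 7x + 5y^2 - 5/2yz - 2y + 9/4z - 41/2 → 5y^2 - 5/2yz + 5y - 5/4z - 13/2
  leading term y^2: subtract (5)·g_2 from 5y^2 - 5/2yz + 5y - 5/4z - 13/2 → -4
  leading term 1: no divisor's leading term divides it; move -4 to the remainder.
  normal form = -4.
The normal form is nonzero, so p ∉ I. Since p minus its normal form lies in I, I + (p) = I + (r) where r = -4; decide whether this ideal is the whole ring.
Here r = -4 is a nonzero constant, hence a unit: 1 ∈ I + (p), the Gröbner basis of I + (p) is {1}, and the enlarged system has no common solution — adjoining p is inconsistent.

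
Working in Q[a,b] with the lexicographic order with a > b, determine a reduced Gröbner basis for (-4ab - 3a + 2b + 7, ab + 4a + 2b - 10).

G = {a + 10/13b - 33/13, b^2 - 19/10b - 1/5}

f_1 = -4ab - 3a + 2b + 7, LT = ab.
f_2 = ab + 4a + 2b - 10, LT = ab.

S(f_1,f_2): lcm = ab. S = -13/4a - 5/2b + 33/4.
  leading term a: no divisor's leading term divides it; move -13/4a to the remainder.
  leading term b: no divisor's leading term divides it; move -5/2b to the remainder.
  leading term 1: no divisor's leading term divides it; move 33/4 to the remainder.
  remainder -13/4a - 5/2b + 33/4 ≠ 0; add g_3 = -13/4a - 5/2b + 33/4 to the basis.

S(f_1,g_3): lcm = ab. S = 3/4a - 10/13b^2 + 53/26b - 7/4.
  leading term a: subtract (-3/13)·g_3 from 3/4a - 10/13b^2 + 53/26b - 7/4 → -10/13b^2 + 19/13b + 2/13
  leading term b^2: no divisor's leading term divides it; move -10/13b^2 to the remainder.
  leading term b: no divisor's leading term divides it; move 19/13b to the remainder.
  leading term 1: no divisor's leading term divides it; move 2/13 to the remainder.
  remainder -10/13b^2 + 19/13b + 2/13 ≠ 0; add g_4 = -10/13b^2 + 19/13b + 2/13 to the basis.

The other S-polynomials (S(f_2,g_3), S(f_1,g_4), S(f_2,g_4), S(g_3,g_4)) all reduce to 0 modulo the current basis, so we have a Gröbner basis.
Inter-reduce: drop elements whose leading term is divisible by another's, tail-reduce, and make monic.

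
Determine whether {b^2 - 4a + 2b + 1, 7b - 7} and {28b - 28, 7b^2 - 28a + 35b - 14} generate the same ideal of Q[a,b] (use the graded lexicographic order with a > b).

Yes, the ideals are equal.

Equality of ideals is decidable: compute both reduced Gröbner bases (unique for the ordering) and check whether they agree.
Buchberger on the first generating set:
f_1 = b^2 - 4a + 2b + 1, LT = b^2.
f_2 = 7b - 7, LT = b.

S(f_1,f_2): lcm = b^2. S = -4a + 3b + 1.
  leading term a: no divisor's leading term divides it; move -4a to the remainder.
  leading term b: subtract (3/7)·f_2 from 3b + 1 → 4
  leading term 1: no divisor's leading term divides it; move 4 to the remainder.
  remainder -4a + 4 ≠ 0; add g_3 = -4a + 4 to the basis.

The other S-polynomials (S(f_1,g_3), S(f_2,g_3)) all reduce to 0 modulo the current basis, so we have a Gröbner basis.
Inter-reduce: drop elements whose leading term is divisible by another's, tail-reduce, and make monic.
Reduced Gröbner basis: {a - 1, b - 1}.

Buchberger on the second generating set:
h_1 = 28b - 28, LT = b.
h_2 = 7b^2 - 28a + 35b - 14, LT = b^2.

S(h_1,h_2): lcm = b^2. S = 4a - 6b + 2.
  leading term a: no divisor's leading term divides it; move 4a to the remainder.
  leading term b: subtract (-3/14)·h_1 from -6b + 2 → -4
  leading term 1: no divisor's leading term divides it; move -4 to the remainder.
  remainder 4a - 4 ≠ 0; add k_3 = 4a - 4 to the basis.

The other S-polynomials (S(h_1,k_3), S(h_2,k_3)) all reduce to 0 modulo the current basis, so we have a Gröbner basis.
Inter-reduce: drop elements whose leading term is divisible by another's, tail-reduce, and make monic.
Reduced Gröbner basis: {a - 1, b - 1}.

Same reduced basis, so the two generating sets span the same ideal.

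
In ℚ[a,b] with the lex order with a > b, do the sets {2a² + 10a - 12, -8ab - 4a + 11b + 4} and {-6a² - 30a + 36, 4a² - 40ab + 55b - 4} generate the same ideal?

Yes, the ideals are equal.

Equality of ideals is decidable: compute both reduced Gröbner bases (unique for the ordering) and check whether they agree.
Buchberger on the first generating set:
f_1 = 2a² + 10a - 12, LT = a².
f_2 = -8ab - 4a + 11b + 4, LT = ab.

S(f_1,f_2): lcm = a²b. S = -½a² + 51/8ab + ½a - 6b.
  leading term a²: subtract (-¼)·f_1 from -½a² + 51/8ab + ½a - 6b → 51/8ab + 3a - 6b - 3
  leading term ab: subtract (-51/64)·f_2 from 51/8ab + 3a - 6b - 3 → -3/16a + 177/64b + 3/16
  leading term a: no divisor's leading term divides it; move -3/16a to the remainder.
  leading term b: no divisor's leading term divides it; move 177/64b to the remainder.
  leading term 1: no divisor's leading term divides it; move 3/16 to the remainder.
  remainder -3/16a + 177/64b + 3/16 ≠ 0; add g_3 = -3/16a + 177/64b + 3/16 to the basis.

S(f_1,g_3): lcm = a². S = 59/4ab + 6a - 6.
  leading term ab: subtract (-59/32)·f_2 from 59/4ab + 6a - 6 → -11/8a + 649/32b + 11/8
  leading term a: subtract (22/3)·g_3 from -11/8a + 649/32b + 11/8 → 0
  remainder 0.

S(f_2,g_3): lcm = ab. S = ½a + 59/4b² - ⅜b - ½.
  leading term a: subtract (-8/3)·g_3 from ½a + 59/4b² - ⅜b - ½ → 59/4b² + 7b
  leading term b²: no divisor's leading term divides it; move 59/4b² to the remainder.
  leading term b: no divisor's leading term divides it; move 7b to the remainder.
  remainder 59/4b² + 7b ≠ 0; add g_4 = 59/4b² + 7b to the basis.

S(f_1,g_4): leading monomials are coprime, so the S-polynomial reduces to 0 (Buchberger's first criterion).
S(f_2,g_4): lcm = ab². S = 3/118ab - 11/8b² - ½b.
  leading term ab: subtract (-3/944)·f_2 from 3/118ab - 11/8b² - ½b → -3/236a - 11/8b² - 439/944b + 3/236
  leading term a: subtract (4/59)·g_3 from -3/236a - 11/8b² - 439/944b + 3/236 → -11/8b² - 77/118b
  leading term b²: subtract (-11/118)·g_4 from -11/8b² - 77/118b → 0
  remainder 0.

S(g_3,g_4): leading monomials are coprime, so the S-polynomial reduces to 0 (Buchberger's first criterion).
Every S-polynomial of the final basis reduces to 0, so we have a Gröbner basis.
Inter-reduce: drop elements whose leading term is divisible by another's, tail-reduce, and make monic.
Reduced Gröbner basis: {a - 59/4b - 1, b² + 28/59b}.

Buchberger on the second generating set:
h_1 = -6a² - 30a + 36, LT = a².
h_2 = 4a² - 40ab + 55b - 4, LT = a².

S(h_1,h_2): lcm = a². S = 10ab + 5a - 55/4b - 5.
  leading term ab: no divisor's leading term divides it; move 10ab to the remainder.
  leading term a: no divisor's leading term divides it; move 5a to the remainder.
  leading term b: no divisor's leading term divides it; move -55/4b to the remainder.
  leading term 1: no divisor's leading term divides it; move -5 to the remainder.
  remainder 10ab + 5a - 55/4b - 5 ≠ 0; add k_3 = 10ab + 5a - 55/4b - 5 to the basis.

S(h_1,k_3): lcm = a²b. S = -½a² + 51/8ab + ½a - 6b.
  leading term a²: subtract (1/12)·h_1 from -½a² + 51/8ab + ½a - 6b → 51/8ab + 3a - 6b - 3
  leading term ab: subtract (51/80)·k_3 from 51/8ab + 3a - 6b - 3 → -3/16a + 177/64b + 3/16
  leading term a: no divisor's leading term divides it; move -3/16a to the remainder.
  leading term b: no divisor's leading term divides it; move 177/64b to the remainder.
  leading term 1: no divisor's leading term divides it; move 3/16 to the remainder.
  remainder -3/16a + 177/64b + 3/16 ≠ 0; add k_4 = -3/16a + 177/64b + 3/16 to the basis.

S(h_2,k_3): lcm = a²b. S = -½a² - 10ab² + 11/8ab + ½a + 55/4b² - b.
  leading term a²: subtract (1/12)·h_1 from -½a² - 10ab² + 11/8ab + ½a + 55/4b² - b → -10ab² + 11/8ab + 3a + 55/4b² - b - 3
  leading term ab²: subtract (-b)·k_3 from -10ab² + 11/8ab + 3a + 55/4b² - b - 3 → 51/8ab + 3a - 6b - 3
  leading term ab: subtract (51/80)·k_3 from 51/8ab + 3a - 6b - 3 → -3/16a + 177/64b + 3/16
  leading term a: subtract (1)·k_4 from -3/16a + 177/64b + 3/16 → 0
  remainder 0.

S(h_1,k_4): lcm = a². S = 59/4ab + 6a - 6.
  leading term ab: subtract (59/40)·k_3 from 59/4ab + 6a - 6 → -11/8a + 649/32b + 11/8
  leading term a: subtract (22/3)·k_4 from -11/8a + 649/32b + 11/8 → 0
  remainder 0.

S(h_2,k_4): lcm = a². S = 19/4ab + a + 55/4b - 1.
  leading term ab: subtract (19/40)·k_3 from 19/4ab + a + 55/4b - 1 → -11/8a + 649/32b + 11/8
  leading term a: subtract (22/3)·k_4 from -11/8a + 649/32b + 11/8 → 0
  remainder 0.

S(k_3,k_4): lcm = ab. S = ½a + 59/4b² - ⅜b - ½.
  leading term a: subtract (-8/3)·k_4 from ½a + 59/4b² - ⅜b - ½ → 59/4b² + 7b
  leading term b²: no divisor's leading term divides it; move 59/4b² to the remainder.
  leading term b: no divisor's leading term divides it; move 7b to the remainder.
  remainder 59/4b² + 7b ≠ 0; add k_5 = 59/4b² + 7b to the basis.

S(h_1,k_5): leading monomials are coprime, so the S-polynomial reduces to 0 (Buchberger's first criterion).
S(h_2,k_5): leading monomials are coprime, so the S-polynomial reduces to 0 (Buchberger's first criterion).
S(k_3,k_5): lcm = ab². S = 3/118ab - 11/8b² - ½b.
  leading term ab: subtract (3/1180)·k_3 from 3/118ab - 11/8b² - ½b → -3/236a - 11/8b² - 439/944b + 3/236
  leading term a: subtract (4/59)·k_4 from -3/236a - 11/8b² - 439/944b + 3/236 → -11/8b² - 77/118b
  leading term b²: subtract (-11/118)·k_5 from -11/8b² - 77/118b → 0
  remainder 0.

S(k_4,k_5): leading monomials are coprime, so the S-polynomial reduces to 0 (Buchberger's first criterion).
Every S-polynomial of the final basis reduces to 0, so we have a Gröbner basis.
Inter-reduce: drop elements whose leading term is divisible by another's, tail-reduce, and make monic.
Reduced Gröbner basis: {a - 59/4b - 1, b² + 28/59b}.

Same reduced basis, so the two generating sets span the same ideal.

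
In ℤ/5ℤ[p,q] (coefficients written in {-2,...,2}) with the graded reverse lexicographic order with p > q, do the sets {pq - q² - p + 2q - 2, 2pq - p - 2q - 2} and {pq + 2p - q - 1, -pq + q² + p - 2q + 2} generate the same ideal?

For a fixed monomial order, each ideal has a unique reduced Gröbner basis; comparing bases decides equality.
Buchberger on the first generating set:
f_1 = pq - q² - p + 2q - 2, LT = pq.
f_2 = 2pq - p - 2q - 2, LT = pq.

S(f_1,f_2): lcm = pq. S = -q² + 2p - 2q - 1.
  leading term q²: no divisor's leading term divides it; move -q² to the remainder.
  leading term p: no divisor's leading term divides it; move 2p to the remainder.
  leading term q: no divisor's leading term divides it; move -2q to the remainder.
  leading term 1: no divisor's leading term divides it; move -1 to the remainder.
  remainder -q² + 2p - 2q - 1 ≠ 0; add g_3 = -q² + 2p - 2q - 1 to the basis.

S(f_1,g_3): lcm = pq². S = -q³ + 2p² + 2pq + 2q² - p - 2q.
  leading term q³: subtract (q)·g_3 from -q³ + 2p² + 2pq + 2q² - p - 2q → 2p² - q² - p - q
  leading term p²: no divisor's leading term divides it; move 2p² to the remainder.
  leading term q²: subtract (1)·g_3 from -q² - p - q → 2p + q + 1
  leading term p: no divisor's leading term divides it; move 2p to the remainder.
  leading term q: no divisor's leading term divides it; move q to the remainder.
  leading term 1: no divisor's leading term divides it; move 1 to the remainder.
  remainder 2p² + 2p + q + 1 ≠ 0; add g_4 = 2p² + 2p + q + 1 to the basis.

The other S-polynomials (S(f_2,g_3), S(f_1,g_4), S(f_2,g_4), S(g_3,g_4)) all reduce to 0 modulo the current basis, so we have a Gröbner basis.
Inter-reduce: drop elements whose leading term is divisible by another's, tail-reduce, and make monic.
Reduced Gröbner basis: {p² + p - 2q - 2, pq + 2p - q - 1, q² - 2p + 2q + 1}.

Buchberger on the second generating set:
h_1 = pq + 2p - q - 1, LT = pq.
h_2 = -pq + q² + p - 2q + 2, LT = pq.

S(h_1,h_2): lcm = pq. S = q² - 2p + 2q + 1.
  leading term q²: no divisor's leading term divides it; move q² to the remainder.
  leading term p: no divisor's leading term divides it; move -2p to the remainder.
  leading term q: no divisor's leading term divides it; move 2q to the remainder.
  leading term 1: no divisor's leading term divides it; move 1 to the remainder.
  remainder q² - 2p + 2q + 1 ≠ 0; add k_3 = q² - 2p + 2q + 1 to the basis.

S(h_1,k_3): lcm = pq². S = 2p² - q² - p - q.
  leading term p²: no divisor's leading term divides it; move 2p² to the remainder.
  leading term q²: subtract (-1)·k_3 from -q² - p - q → 2p + q + 1
  leading term p: no divisor's leading term divides it; move 2p to the remainder.
  leading term q: no divisor's leading term divides it; move q to the remainder.
  leading term 1: no divisor's leading term divides it; move 1 to the remainder.
  remainder 2p² + 2p + q + 1 ≠ 0; add k_4 = 2p² + 2p + q + 1 to the basis.

The other S-polynomials (S(h_2,k_3), S(h_1,k_4), S(h_2,k_4), S(k_3,k_4)) all reduce to 0 modulo the current basis, so we have a Gröbner basis.
Inter-reduce: drop elements whose leading term is divisible by another's, tail-reduce, and make monic.
Reduced Gröbner basis: {p² + p - 2q - 2, pq + 2p - q - 1, q² - 2p + 2q + 1}.

Same reduced basis, so the two generating sets span the same ideal.

Yes, the ideals are equal.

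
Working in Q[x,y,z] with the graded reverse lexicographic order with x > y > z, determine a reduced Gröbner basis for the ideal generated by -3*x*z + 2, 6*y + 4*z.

G = {x*z - 2/3, y + 2/3*z}

f_1 = -3*x*z + 2, LT = x*z.
f_2 = 6*y + 4*z, LT = y.

The S-polynomials (S(f_1,f_2)) all reduce to 0 modulo the current basis, so we have a Gröbner basis.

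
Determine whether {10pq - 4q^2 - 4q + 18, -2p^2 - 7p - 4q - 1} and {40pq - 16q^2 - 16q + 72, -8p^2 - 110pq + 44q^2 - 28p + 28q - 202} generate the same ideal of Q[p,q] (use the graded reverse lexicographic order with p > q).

Yes, the ideals are equal.

Equality of ideals is decidable: compute both reduced Gröbner bases (unique for the ordering) and check whether they agree.
Buchberger on the first generating set:
f_1 = 10pq - 4q^2 - 4q + 18, LT = pq.
f_2 = -2p^2 - 7p - 4q - 1, LT = p^2.

S(f_1,f_2): lcm = p^2q. S = -2/5pq^2 - 39/10pq - 2q^2 + 9/5p - 1/2q.
  reduce S modulo (f_1, f_2):
  remainder -4/25q^3 - 93/25q^2 + 9/5p - 67/50q + 351/50 ≠ 0; add g_3 = -4/25q^3 - 93/25q^2 + 9/5p - 67/50q + 351/50 to the basis.

The other S-polynomials (S(f_1,g_3), S(f_2,g_3)) all reduce to 0 modulo the current basis, so we have a Gröbner basis.
Inter-reduce: drop elements whose leading term is divisible by another's, tail-reduce, and make monic.
Reduced Gröbner basis: {q^3 + 93/4q^2 - 45/4p + 67/8q - 351/8, p^2 + 7/2p + 2q + 1/2, pq - 2/5q^2 - 2/5q + 9/5}.

Buchberger on the second generating set:
h_1 = 40pq - 16q^2 - 16q + 72, LT = pq.
h_2 = -8p^2 - 110pq + 44q^2 - 28p + 28q - 202, LT = p^2.

S(h_1,h_2): lcm = p^2q. S = -283/20pq^2 + 11/2q^3 - 39/10pq + 7/2q^2 + 9/5p - 101/4q.
  reduce S modulo (h_1, h_2):
  remainder -4/25q^3 - 93/25q^2 + 9/5p - 67/50q + 351/50 ≠ 0; add k_3 = -4/25q^3 - 93/25q^2 + 9/5p - 67/50q + 351/50 to the basis.

The other S-polynomials (S(h_1,k_3), S(h_2,k_3)) all reduce to 0 modulo the current basis, so we have a Gröbner basis.
Inter-reduce: drop elements whose leading term is divisible by another's, tail-reduce, and make monic.
Reduced Gröbner basis: {q^3 + 93/4q^2 - 45/4p + 67/8q - 351/8, p^2 + 7/2p + 2q + 1/2, pq - 2/5q^2 - 2/5q + 9/5}.

Same reduced basis, so the two generating sets span the same ideal.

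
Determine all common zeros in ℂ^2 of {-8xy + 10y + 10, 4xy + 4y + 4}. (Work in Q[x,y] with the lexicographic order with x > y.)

Compute a lex Gröbner basis by Buchberger's algorithm.
f_1 = -8xy + 10y + 10, LT = xy.
f_2 = 4xy + 4y + 4, LT = xy.

S(f_1,f_2): lcm = xy. S = -9/4y - 9/4.
  leading term y: no divisor's leading term divides it; move -9/4y to the remainder.
  leading term 1: no divisor's leading term divides it; move -9/4 to the remainder.
  remainder -9/4y - 9/4 ≠ 0; add h_3 = -9/4y - 9/4 to the basis.

S(f_1,h_3): lcm = xy. S = -x - 5/4y - 5/4.
  leading term x: no divisor's leading term divides it; move -x to the remainder.
  leading term y: subtract (5/9)·h_3 from -5/4y - 5/4 → 0
  remainder -x ≠ 0; add h_4 = -x to the basis.

S(f_2,h_3): lcm = xy. S = -x + y + 1.
  leading term x: subtract (1)·h_4 from -x + y + 1 → y + 1
  leading term y: subtract (-4/9)·h_3 from y + 1 → 0
  remainder 0.

S(f_1,h_4): lcm = xy. S = -5/4y - 5/4.
  leading term y: subtract (5/9)·h_3 from -5/4y - 5/4 → 0
  remainder 0.

S(f_2,h_4): lcm = xy. S = y + 1.
  leading term y: subtract (-4/9)·h_3 from y + 1 → 0
  remainder 0.

S(h_3,h_4): leading monomials are coprime, so the S-polynomial reduces to 0 (Buchberger's first criterion).
Every S-polynomial of the final basis reduces to 0, so we have a Gröbner basis.
Inter-reduce: drop elements whose leading term is divisible by another's, tail-reduce, and make monic.
Reduced Gröbner basis: {x, y + 1}.

A lex Gröbner basis eliminates variables successively. Here y + 1 depends only on y, with roots {-1}; lifting each root through the earlier basis elements recovers the full solutions.
  y = -1: the earlier basis element becomes x = 0, giving x = 0 — point (0, -1).
Each listed point satisfies every original equation (direct substitution).

{(0, -1)}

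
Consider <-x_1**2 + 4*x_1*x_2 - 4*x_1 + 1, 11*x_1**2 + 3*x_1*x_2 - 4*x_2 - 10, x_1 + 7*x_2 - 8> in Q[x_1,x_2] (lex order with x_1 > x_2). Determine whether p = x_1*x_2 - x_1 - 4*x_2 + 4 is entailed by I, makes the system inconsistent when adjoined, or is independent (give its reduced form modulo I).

First compute the reduced Gröbner basis of I by Buchberger's algorithm.
f_1 = -x_1**2 + 4*x_1*x_2 - 4*x_1 + 1, LT = x_1**2.
f_2 = 11*x_1**2 + 3*x_1*x_2 - 4*x_2 - 10, LT = x_1**2.
f_3 = x_1 + 7*x_2 - 8, LT = x_1.

S(f_1,f_2): lcm = x_1**2. S = -47/11*x_1*x_2 + 4*x_1 + 4/11*x_2 - 1/11.
  leading term x_1*x_2: subtract (-47/11*x_2)·f_3 from -47/11*x_1*x_2 + 4*x_1 + 4/11*x_2 - 1/11 → 4*x_1 + 329/11*x_2**2 - 372/11*x_2 - 1/11
  leading term x_1: subtract (4)·f_3 from 4*x_1 + 329/11*x_2**2 - 372/11*x_2 - 1/11 → 329/11*x_2**2 - 680/11*x_2 + 351/11
  leading term x_2**2: no divisor's leading term divides it; move 329/11*x_2**2 to the remainder.
  leading term x_2: no divisor's leading term divides it; move -680/11*x_2 to the remainder.
  leading term 1: no divisor's leading term divides it; move 351/11 to the remainder.
  remainder 329/11*x_2**2 - 680/11*x_2 + 351/11 ≠ 0; add h_4 = 329/11*x_2**2 - 680/11*x_2 + 351/11 to the basis.

S(f_1,f_3): lcm = x_1**2. S = -11*x_1*x_2 + 12*x_1 - 1.
  leading term x_1*x_2: subtract (-11*x_2)·f_3 from -11*x_1*x_2 + 12*x_1 - 1 → 12*x_1 + 77*x_2**2 - 88*x_2 - 1
  leading term x_1: subtract (12)·f_3 from 12*x_1 + 77*x_2**2 - 88*x_2 - 1 → 77*x_2**2 - 172*x_2 + 95
  leading term x_2**2: subtract (121/47)·h_4 from 77*x_2**2 - 172*x_2 + 95 → -604/47*x_2 + 604/47
  leading term x_2: no divisor's leading term divides it; move -604/47*x_2 to the remainder.
  leading term 1: no divisor's leading term divides it; move 604/47 to the remainder.
  remainder -604/47*x_2 + 604/47 ≠ 0; add h_5 = -604/47*x_2 + 604/47 to the basis.

The other S-polynomials (S(f_2,f_3), S(f_1,h_4), S(f_2,h_4), S(f_3,h_4), S(f_1,h_5), S(f_2,h_5), S(f_3,h_5), S(h_4,h_5)) all reduce to 0 modulo the current basis, so we have a Gröbner basis.
Inter-reduce: drop elements whose leading term is divisible by another's, tail-reduce, and make monic.
Reduced Gröbner basis: {x_1 - 1, x_2 - 1}.
Label its elements g_1 = x_1 - 1, g_2 = x_2 - 1.

Reduce p = x_1*x_2 - x_1 - 4*x_2 + 4 modulo G:
  leading term x_1*x_2: subtract (x_2)·g_1 from x_1*x_2 - x_1 - 4*x_2 + 4 → -x_1 - 3*x_2 + 4
  leading term x_1: subtract (-1)·g_1 from -x_1 - 3*x_2 + 4 → -3*x_2 + 3
  leading term x_2: subtract (-3)·g_2 from -3*x_2 + 3 → 0
  normal form = 0.
Since the normal form is 0, p ∈ I.

x_1*x_2 - x_1 - 4*x_2 + 4 lies in I (it reduces to 0).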